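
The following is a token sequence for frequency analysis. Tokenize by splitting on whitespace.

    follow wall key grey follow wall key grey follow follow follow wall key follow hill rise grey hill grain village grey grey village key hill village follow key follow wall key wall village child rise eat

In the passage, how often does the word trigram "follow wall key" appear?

4

Scanning the 34 overlapping trigram windows for "follow wall key":
  position 1–3: follow wall key
  position 5–7: follow wall key
  position 11–13: follow wall key
  position 29–31: follow wall key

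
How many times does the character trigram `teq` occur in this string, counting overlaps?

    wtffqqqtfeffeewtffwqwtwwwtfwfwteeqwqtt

0

Sliding a length-3 window over the 38 characters (36 positions):
  (no match at any position)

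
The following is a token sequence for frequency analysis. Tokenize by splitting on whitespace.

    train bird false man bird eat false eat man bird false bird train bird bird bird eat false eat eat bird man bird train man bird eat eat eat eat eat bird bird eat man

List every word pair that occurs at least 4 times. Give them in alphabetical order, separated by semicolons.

bird eat; eat eat; man bird

Bigram counts meeting the condition (at least 4 times):
  bird eat: 4
  eat eat: 5
  man bird: 4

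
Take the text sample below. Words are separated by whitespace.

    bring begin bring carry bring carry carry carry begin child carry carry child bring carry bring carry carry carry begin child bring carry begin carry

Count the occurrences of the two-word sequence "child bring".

Scanning the 24 overlapping bigram windows for "child bring":
  position 13–14: child bring
  position 21–22: child bring

2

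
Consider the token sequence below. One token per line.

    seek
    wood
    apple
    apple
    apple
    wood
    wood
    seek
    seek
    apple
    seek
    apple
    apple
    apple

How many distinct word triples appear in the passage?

14 tokens → 12 trigram windows in total.
Repeated trigrams (each contributes count−1 duplicates):
  apple apple apple: 2
1 duplicate windows → 12 − 1 = 11 distinct.

11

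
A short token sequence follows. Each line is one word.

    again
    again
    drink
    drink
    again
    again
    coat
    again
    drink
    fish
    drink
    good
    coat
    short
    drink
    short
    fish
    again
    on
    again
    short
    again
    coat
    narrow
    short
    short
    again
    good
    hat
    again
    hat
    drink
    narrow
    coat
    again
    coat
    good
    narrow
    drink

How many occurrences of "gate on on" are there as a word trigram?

Scanning the 37 overlapping trigram windows for "gate on on":
  (none found)

0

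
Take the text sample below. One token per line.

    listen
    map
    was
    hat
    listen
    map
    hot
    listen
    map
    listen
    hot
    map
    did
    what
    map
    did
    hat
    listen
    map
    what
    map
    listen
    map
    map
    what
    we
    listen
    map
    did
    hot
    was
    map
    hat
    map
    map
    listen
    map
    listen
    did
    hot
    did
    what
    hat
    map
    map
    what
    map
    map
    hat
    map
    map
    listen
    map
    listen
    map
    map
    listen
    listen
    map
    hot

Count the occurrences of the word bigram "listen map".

Scanning the 59 overlapping bigram windows for "listen map":
  position 1–2: listen map
  position 5–6: listen map
  position 8–9: listen map
  position 18–19: listen map
  position 22–23: listen map
  position 27–28: listen map
  position 36–37: listen map
  position 52–53: listen map
  position 54–55: listen map
  position 58–59: listen map

10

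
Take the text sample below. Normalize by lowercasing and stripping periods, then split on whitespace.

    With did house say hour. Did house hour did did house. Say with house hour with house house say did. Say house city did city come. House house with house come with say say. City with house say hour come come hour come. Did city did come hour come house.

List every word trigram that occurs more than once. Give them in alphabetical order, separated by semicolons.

come hour come; did house say; house say hour

Trigram counts meeting the condition (more than once):
  come hour come: 2
  did house say: 2
  house say hour: 2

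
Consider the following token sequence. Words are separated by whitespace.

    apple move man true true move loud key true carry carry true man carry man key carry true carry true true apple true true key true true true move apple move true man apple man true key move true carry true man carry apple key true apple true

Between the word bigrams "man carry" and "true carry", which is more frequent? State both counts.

"true carry" (3 vs 2)

"man carry": 2 occurrences
"true carry": 3 occurrences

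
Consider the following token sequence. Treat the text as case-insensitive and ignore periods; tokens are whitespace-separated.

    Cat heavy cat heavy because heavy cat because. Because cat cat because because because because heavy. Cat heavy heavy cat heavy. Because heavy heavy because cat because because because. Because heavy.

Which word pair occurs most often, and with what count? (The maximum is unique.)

Bigram frequencies (highest first):
  because because: 7
  cat heavy: 4
  heavy cat: 4
  because heavy: 4
  heavy because: 3
  cat because: 3
  … (3 more, each ≤ 2)

"because because", 7 times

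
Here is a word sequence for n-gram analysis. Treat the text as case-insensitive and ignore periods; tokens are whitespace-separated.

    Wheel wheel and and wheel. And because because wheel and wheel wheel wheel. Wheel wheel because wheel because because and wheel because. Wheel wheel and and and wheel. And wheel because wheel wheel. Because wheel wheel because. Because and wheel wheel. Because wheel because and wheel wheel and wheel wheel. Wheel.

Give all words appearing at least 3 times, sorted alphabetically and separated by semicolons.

and; because; wheel

Unigram counts meeting the condition (at least 3 times):
  and: 12
  because: 12
  wheel: 27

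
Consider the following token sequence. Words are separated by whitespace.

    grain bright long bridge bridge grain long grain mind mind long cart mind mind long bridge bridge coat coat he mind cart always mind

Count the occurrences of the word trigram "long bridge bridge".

Scanning the 22 overlapping trigram windows for "long bridge bridge":
  position 3–5: long bridge bridge
  position 15–17: long bridge bridge

2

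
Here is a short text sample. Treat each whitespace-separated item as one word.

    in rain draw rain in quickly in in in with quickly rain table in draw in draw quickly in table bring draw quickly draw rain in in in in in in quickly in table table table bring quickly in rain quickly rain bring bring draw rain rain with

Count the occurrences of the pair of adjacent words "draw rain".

3

Scanning the 47 overlapping bigram windows for "draw rain":
  position 3–4: draw rain
  position 24–25: draw rain
  position 45–46: draw rain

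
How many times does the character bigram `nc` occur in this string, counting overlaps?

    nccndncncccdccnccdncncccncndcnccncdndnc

Sliding a length-2 window over the 39 characters (38 positions):
  position 1–2: nc
  position 6–7: nc
  position 8–9: nc
  position 15–16: nc
  position 19–20: nc
  position 21–22: nc
  position 25–26: nc
  position 30–31: nc
  position 33–34: nc
  position 38–39: nc

10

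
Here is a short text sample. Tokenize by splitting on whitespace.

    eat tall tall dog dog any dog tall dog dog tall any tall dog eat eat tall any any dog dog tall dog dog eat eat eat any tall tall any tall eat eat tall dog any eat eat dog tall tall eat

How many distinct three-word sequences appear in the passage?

34

43 tokens → 41 trigram windows in total.
Repeated trigrams (each contributes count−1 duplicates):
  tall dog dog: 3
  dog dog tall: 2
  dog eat eat: 2
  dog tall dog: 2
  eat eat tall: 2
  tall any tall: 2
7 duplicate windows → 41 − 7 = 34 distinct.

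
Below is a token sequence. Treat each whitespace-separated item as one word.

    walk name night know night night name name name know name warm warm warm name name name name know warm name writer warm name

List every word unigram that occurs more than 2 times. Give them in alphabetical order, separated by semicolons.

know; name; night; warm

Unigram counts meeting the condition (more than 2 times):
  know: 3
  name: 11
  night: 3
  warm: 5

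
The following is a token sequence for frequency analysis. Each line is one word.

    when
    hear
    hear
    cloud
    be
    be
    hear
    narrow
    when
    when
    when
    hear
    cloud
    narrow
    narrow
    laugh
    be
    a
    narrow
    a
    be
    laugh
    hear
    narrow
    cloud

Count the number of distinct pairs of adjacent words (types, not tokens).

20

25 tokens → 24 bigram windows in total.
Repeated bigrams (each contributes count−1 duplicates):
  hear cloud: 2
  hear narrow: 2
  when hear: 2
  when when: 2
4 duplicate windows → 24 − 4 = 20 distinct.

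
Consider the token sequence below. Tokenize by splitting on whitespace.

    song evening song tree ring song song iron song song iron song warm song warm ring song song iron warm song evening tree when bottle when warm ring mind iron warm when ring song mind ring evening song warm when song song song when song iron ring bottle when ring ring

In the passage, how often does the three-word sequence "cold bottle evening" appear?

Scanning the 49 overlapping trigram windows for "cold bottle evening":
  (none found)

0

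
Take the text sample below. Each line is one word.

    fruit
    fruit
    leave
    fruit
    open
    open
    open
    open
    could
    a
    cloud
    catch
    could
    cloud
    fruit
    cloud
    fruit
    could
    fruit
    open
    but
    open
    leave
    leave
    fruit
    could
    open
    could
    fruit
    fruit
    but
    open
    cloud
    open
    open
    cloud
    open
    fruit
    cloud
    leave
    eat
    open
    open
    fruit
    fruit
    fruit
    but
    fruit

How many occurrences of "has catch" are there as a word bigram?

Scanning the 47 overlapping bigram windows for "has catch":
  (none found)

0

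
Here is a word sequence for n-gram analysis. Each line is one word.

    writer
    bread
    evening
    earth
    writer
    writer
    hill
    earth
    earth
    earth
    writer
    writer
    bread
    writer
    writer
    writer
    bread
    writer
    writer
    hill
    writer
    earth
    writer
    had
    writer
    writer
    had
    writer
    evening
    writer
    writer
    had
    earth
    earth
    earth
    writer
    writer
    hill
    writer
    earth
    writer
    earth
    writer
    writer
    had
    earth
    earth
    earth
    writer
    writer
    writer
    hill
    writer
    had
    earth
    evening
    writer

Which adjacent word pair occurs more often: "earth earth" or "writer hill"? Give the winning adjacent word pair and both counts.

"earth earth" (6 vs 4)

"earth earth": 6 occurrences
"writer hill": 4 occurrences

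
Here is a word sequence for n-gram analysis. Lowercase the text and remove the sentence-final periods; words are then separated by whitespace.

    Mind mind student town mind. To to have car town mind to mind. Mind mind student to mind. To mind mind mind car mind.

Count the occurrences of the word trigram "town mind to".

2

Scanning the 22 overlapping trigram windows for "town mind to":
  position 4–6: town mind to
  position 10–12: town mind to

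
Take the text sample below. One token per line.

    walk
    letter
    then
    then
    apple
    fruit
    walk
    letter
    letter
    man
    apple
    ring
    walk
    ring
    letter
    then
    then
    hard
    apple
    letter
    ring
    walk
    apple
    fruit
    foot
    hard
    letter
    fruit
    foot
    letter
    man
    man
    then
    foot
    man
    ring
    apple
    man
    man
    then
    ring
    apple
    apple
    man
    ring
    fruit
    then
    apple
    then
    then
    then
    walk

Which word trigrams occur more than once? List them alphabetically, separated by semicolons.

Trigram counts meeting the condition (more than once):
  letter then then: 2
  man man then: 2

letter then then; man man then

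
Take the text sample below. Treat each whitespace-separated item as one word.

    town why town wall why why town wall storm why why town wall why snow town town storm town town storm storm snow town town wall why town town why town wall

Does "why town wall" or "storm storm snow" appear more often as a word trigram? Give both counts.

"why town wall" (4 vs 1)

"why town wall": 4 occurrences
"storm storm snow": 1 occurrence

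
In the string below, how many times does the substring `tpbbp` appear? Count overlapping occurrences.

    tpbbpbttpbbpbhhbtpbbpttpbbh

Sliding a length-5 window over the 27 characters (23 positions):
  position 1–5: tpbbp
  position 8–12: tpbbp
  position 17–21: tpbbp

3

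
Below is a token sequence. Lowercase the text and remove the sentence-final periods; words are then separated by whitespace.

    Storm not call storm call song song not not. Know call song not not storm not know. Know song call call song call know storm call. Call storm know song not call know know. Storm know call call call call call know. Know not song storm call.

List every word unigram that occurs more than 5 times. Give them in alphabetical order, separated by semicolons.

Unigram counts meeting the condition (more than 5 times):
  call: 15
  know: 10
  not: 8
  song: 7
  storm: 7

call; know; not; song; storm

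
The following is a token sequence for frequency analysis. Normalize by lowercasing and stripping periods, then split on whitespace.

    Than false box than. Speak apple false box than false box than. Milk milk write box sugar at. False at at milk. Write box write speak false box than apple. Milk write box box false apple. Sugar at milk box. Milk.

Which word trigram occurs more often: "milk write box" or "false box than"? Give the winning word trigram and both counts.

"milk write box": 3 occurrences
"false box than": 4 occurrences

"false box than" (4 vs 3)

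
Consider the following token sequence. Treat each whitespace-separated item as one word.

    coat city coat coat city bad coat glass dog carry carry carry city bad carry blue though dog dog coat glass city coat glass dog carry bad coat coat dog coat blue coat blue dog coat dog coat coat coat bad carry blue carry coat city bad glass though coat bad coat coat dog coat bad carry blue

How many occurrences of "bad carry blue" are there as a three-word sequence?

Scanning the 56 overlapping trigram windows for "bad carry blue":
  position 14–16: bad carry blue
  position 41–43: bad carry blue
  position 56–58: bad carry blue

3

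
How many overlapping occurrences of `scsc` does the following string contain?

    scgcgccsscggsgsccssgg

0

Sliding a length-4 window over the 21 characters (18 positions):
  (no match at any position)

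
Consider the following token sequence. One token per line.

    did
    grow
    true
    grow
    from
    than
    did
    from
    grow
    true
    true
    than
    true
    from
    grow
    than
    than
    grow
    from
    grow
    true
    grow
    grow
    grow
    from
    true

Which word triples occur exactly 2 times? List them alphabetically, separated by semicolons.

Trigram counts meeting the condition (exactly 2 times):
  from grow true: 2
  grow true grow: 2

from grow true; grow true grow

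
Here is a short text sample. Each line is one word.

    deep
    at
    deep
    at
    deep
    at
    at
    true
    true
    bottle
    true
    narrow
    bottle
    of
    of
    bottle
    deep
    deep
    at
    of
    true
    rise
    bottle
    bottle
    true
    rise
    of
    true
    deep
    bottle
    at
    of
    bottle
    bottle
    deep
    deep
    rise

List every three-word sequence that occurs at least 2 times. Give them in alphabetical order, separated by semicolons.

Trigram counts meeting the condition (at least 2 times):
  at deep at: 2
  bottle deep deep: 2
  deep at deep: 2

at deep at; bottle deep deep; deep at deep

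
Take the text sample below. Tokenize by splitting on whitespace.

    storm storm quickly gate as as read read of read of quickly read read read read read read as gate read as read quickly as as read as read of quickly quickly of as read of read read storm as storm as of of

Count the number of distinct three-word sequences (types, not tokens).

44 tokens → 42 trigram windows in total.
Repeated trigrams (each contributes count−1 duplicates):
  read read read: 4
  as as read: 2
  as read of: 2
  read as read: 2
  read of quickly: 2
  read of read: 2
8 duplicate windows → 42 − 8 = 34 distinct.

34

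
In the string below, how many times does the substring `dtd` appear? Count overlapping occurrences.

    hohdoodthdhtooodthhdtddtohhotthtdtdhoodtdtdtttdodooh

Sliding a length-3 window over the 52 characters (50 positions):
  position 20–22: dtd
  position 33–35: dtd
  position 39–41: dtd
  position 41–43: dtd

4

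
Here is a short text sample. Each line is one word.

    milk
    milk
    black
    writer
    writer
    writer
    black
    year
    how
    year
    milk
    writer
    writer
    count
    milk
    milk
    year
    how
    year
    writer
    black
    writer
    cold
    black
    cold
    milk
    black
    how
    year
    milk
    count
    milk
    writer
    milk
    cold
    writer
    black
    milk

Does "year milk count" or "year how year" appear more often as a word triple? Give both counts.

"year milk count": 1 occurrence
"year how year": 2 occurrences

"year how year" (2 vs 1)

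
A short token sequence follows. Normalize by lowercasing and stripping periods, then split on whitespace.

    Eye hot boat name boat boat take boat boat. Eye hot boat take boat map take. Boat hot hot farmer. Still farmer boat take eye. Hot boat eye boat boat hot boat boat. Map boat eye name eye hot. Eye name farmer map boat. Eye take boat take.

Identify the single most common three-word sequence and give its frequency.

"eye hot boat", 3 times

Trigram frequencies (highest first):
  eye hot boat: 3
  boat take boat: 2
  map boat eye: 2
  hot boat name: 1
  boat name boat: 1
  name boat boat: 1
  … (36 more, each ≤ 1)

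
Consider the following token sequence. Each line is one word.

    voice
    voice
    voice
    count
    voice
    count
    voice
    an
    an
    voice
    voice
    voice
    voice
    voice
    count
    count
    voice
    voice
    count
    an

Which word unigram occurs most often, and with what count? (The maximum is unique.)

"voice", 12 times

Unigram frequencies (highest first):
  voice: 12
  count: 5
  an: 3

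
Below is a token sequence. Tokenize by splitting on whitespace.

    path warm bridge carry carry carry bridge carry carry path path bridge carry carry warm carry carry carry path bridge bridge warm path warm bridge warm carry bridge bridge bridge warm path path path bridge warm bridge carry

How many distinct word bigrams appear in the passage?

38 tokens → 37 bigram windows in total.
Repeated bigrams (each contributes count−1 duplicates):
  carry carry: 6
  bridge carry: 4
  bridge warm: 4
  bridge bridge: 3
  path bridge: 3
  path path: 3
  warm bridge: 3
  carry bridge: 2
  … (4 more repeated)
24 duplicate windows → 37 − 24 = 13 distinct.

13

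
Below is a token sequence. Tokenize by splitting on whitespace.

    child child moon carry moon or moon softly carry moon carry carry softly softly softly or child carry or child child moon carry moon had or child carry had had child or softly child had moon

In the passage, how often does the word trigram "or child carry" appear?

Scanning the 34 overlapping trigram windows for "or child carry":
  position 16–18: or child carry
  position 26–28: or child carry

2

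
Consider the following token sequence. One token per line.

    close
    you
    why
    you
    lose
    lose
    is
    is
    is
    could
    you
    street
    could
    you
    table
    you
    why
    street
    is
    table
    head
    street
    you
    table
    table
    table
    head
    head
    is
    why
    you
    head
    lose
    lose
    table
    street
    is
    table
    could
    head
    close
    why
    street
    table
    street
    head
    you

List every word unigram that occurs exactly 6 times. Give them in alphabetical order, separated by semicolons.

head; is; street

Unigram counts meeting the condition (exactly 6 times):
  head: 6
  is: 6
  street: 6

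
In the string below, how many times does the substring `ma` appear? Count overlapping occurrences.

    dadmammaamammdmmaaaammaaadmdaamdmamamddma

8

Sliding a length-2 window over the 41 characters (40 positions):
  position 4–5: ma
  position 7–8: ma
  position 10–11: ma
  position 16–17: ma
  position 22–23: ma
  position 33–34: ma
  position 35–36: ma
  position 40–41: ma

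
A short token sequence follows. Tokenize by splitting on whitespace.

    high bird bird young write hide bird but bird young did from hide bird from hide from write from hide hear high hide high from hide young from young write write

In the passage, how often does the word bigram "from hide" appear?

Scanning the 30 overlapping bigram windows for "from hide":
  position 12–13: from hide
  position 15–16: from hide
  position 19–20: from hide
  position 25–26: from hide

4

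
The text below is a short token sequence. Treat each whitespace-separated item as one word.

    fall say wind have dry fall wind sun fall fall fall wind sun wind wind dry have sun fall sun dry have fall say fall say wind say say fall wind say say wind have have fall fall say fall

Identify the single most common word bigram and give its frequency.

"fall say", 4 times

Bigram frequencies (highest first):
  fall say: 4
  say wind: 3
  fall wind: 3
  fall fall: 3
  say fall: 3
  wind have: 2
  … (15 more, each ≤ 2)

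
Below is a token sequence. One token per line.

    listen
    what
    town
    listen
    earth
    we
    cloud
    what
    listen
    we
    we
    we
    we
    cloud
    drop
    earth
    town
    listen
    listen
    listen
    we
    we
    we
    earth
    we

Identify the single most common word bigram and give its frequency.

"we we", 5 times

Bigram frequencies (highest first):
  we we: 5
  town listen: 2
  earth we: 2
  we cloud: 2
  listen we: 2
  listen listen: 2
  … (9 more, each ≤ 1)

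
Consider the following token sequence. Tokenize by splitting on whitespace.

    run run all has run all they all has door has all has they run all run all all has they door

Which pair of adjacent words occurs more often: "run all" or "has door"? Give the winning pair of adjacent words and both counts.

"run all": 4 occurrences
"has door": 1 occurrence

"run all" (4 vs 1)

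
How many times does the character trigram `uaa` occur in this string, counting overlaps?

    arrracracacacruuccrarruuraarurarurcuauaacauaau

Sliding a length-3 window over the 46 characters (44 positions):
  position 38–40: uaa
  position 43–45: uaa

2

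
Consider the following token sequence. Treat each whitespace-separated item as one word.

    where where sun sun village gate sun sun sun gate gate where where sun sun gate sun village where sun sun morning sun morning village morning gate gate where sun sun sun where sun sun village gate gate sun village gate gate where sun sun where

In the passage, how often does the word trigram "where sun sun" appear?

Scanning the 44 overlapping trigram windows for "where sun sun":
  position 2–4: where sun sun
  position 13–15: where sun sun
  position 19–21: where sun sun
  position 29–31: where sun sun
  position 33–35: where sun sun
  position 43–45: where sun sun

6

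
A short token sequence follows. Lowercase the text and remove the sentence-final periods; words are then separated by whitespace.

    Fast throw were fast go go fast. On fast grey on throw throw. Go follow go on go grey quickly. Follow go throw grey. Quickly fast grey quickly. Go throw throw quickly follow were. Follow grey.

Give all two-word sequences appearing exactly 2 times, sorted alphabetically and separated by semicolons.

fast grey; follow go; go throw; quickly follow; throw throw

Bigram counts meeting the condition (exactly 2 times):
  fast grey: 2
  follow go: 2
  go throw: 2
  quickly follow: 2
  throw throw: 2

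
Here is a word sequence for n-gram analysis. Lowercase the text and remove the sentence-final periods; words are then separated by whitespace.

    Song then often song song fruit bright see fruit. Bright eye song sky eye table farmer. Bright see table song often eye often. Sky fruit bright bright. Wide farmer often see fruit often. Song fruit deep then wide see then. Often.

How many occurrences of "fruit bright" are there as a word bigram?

3

Scanning the 40 overlapping bigram windows for "fruit bright":
  position 6–7: fruit bright
  position 9–10: fruit bright
  position 25–26: fruit bright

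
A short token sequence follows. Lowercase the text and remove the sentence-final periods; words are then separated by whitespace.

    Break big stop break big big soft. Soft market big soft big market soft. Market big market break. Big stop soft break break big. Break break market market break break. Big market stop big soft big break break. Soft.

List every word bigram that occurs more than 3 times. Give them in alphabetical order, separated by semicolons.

break big; break break

Bigram counts meeting the condition (more than 3 times):
  break big: 5
  break break: 4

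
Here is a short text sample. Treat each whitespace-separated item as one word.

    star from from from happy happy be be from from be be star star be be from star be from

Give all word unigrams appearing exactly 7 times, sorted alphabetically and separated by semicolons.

Unigram counts meeting the condition (exactly 7 times):
  be: 7
  from: 7

be; from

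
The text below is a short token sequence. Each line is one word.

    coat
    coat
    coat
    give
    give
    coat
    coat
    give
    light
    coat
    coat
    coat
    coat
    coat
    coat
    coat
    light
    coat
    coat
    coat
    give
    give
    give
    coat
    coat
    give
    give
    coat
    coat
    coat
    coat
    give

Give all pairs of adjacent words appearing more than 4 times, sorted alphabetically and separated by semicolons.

coat coat; coat give

Bigram counts meeting the condition (more than 4 times):
  coat coat: 15
  coat give: 5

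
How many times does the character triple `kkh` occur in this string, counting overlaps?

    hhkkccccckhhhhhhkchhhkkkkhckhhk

1

Sliding a length-3 window over the 31 characters (29 positions):
  position 24–26: kkh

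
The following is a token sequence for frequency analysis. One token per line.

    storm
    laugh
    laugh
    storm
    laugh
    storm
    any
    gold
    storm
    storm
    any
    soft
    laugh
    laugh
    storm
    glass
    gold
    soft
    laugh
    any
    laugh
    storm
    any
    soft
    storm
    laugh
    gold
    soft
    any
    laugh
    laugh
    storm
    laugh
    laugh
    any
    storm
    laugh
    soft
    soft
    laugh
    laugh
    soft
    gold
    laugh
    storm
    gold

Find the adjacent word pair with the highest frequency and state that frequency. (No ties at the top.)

Bigram frequencies (highest first):
  laugh storm: 6
  storm laugh: 5
  laugh laugh: 5
  storm any: 3
  soft laugh: 3
  any soft: 2
  … (17 more, each ≤ 2)

"laugh storm", 6 times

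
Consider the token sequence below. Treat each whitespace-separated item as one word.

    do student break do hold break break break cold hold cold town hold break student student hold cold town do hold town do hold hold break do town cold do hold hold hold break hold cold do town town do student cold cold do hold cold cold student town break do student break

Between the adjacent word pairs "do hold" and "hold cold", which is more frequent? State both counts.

"do hold": 5 occurrences
"hold cold": 4 occurrences

"do hold" (5 vs 4)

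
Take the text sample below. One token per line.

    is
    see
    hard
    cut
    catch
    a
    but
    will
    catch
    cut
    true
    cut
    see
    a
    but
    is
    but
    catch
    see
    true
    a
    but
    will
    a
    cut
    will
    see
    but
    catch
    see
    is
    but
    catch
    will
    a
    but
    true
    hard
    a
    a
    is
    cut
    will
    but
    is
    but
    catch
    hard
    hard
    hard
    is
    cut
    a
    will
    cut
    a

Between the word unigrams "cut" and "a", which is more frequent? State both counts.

"cut": 7 occurrences
"a": 9 occurrences

"a" (9 vs 7)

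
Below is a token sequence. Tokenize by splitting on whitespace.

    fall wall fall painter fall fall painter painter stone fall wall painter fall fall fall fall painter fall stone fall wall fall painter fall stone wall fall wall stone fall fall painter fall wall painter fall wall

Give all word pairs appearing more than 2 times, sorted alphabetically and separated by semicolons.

fall fall; fall painter; fall wall; painter fall; stone fall; wall fall

Bigram counts meeting the condition (more than 2 times):
  fall fall: 5
  fall painter: 5
  fall wall: 6
  painter fall: 6
  stone fall: 3
  wall fall: 3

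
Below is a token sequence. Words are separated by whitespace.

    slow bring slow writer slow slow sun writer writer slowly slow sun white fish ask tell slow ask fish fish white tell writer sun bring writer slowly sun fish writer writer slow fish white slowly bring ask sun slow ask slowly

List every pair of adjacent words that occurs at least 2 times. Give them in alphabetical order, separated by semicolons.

Bigram counts meeting the condition (at least 2 times):
  fish white: 2
  slow ask: 2
  slow sun: 2
  writer slow: 2
  writer slowly: 2
  writer writer: 2

fish white; slow ask; slow sun; writer slow; writer slowly; writer writer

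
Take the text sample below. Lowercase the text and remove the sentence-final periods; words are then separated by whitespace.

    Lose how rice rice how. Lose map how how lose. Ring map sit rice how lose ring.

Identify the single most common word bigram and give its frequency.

Bigram frequencies (highest first):
  how lose: 3
  rice how: 2
  lose ring: 2
  lose how: 1
  how rice: 1
  rice rice: 1
  … (6 more, each ≤ 1)

"how lose", 3 times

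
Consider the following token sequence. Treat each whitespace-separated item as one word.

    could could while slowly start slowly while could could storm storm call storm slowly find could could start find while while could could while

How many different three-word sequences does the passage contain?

24 tokens → 22 trigram windows in total.
Repeated trigrams (each contributes count−1 duplicates):
  could could while: 2
  while could could: 2
2 duplicate windows → 22 − 2 = 20 distinct.

20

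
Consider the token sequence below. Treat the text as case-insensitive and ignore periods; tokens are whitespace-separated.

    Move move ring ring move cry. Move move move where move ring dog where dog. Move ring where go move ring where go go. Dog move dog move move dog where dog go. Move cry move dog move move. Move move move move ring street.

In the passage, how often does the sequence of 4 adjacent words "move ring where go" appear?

Scanning the 42 overlapping 4-gram windows for "move ring where go":
  position 16–19: move ring where go
  position 20–23: move ring where go

2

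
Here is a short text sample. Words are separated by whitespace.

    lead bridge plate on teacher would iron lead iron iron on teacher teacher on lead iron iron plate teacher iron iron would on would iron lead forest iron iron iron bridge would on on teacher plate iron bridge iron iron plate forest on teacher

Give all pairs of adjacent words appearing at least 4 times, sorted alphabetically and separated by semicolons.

Bigram counts meeting the condition (at least 4 times):
  iron iron: 6
  on teacher: 4

iron iron; on teacher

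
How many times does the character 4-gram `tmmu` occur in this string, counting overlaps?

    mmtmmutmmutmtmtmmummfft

Sliding a length-4 window over the 23 characters (20 positions):
  position 3–6: tmmu
  position 7–10: tmmu
  position 15–18: tmmu

3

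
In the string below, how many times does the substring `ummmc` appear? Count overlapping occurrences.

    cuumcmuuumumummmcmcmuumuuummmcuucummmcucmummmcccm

Sliding a length-5 window over the 49 characters (45 positions):
  position 13–17: ummmc
  position 26–30: ummmc
  position 34–38: ummmc
  position 42–46: ummmc

4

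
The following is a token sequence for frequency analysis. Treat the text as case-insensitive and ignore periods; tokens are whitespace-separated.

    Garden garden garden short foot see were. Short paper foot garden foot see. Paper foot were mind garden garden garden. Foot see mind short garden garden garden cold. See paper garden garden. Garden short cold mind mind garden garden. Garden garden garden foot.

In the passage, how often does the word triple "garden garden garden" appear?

Scanning the 41 overlapping trigram windows for "garden garden garden":
  position 1–3: garden garden garden
  position 18–20: garden garden garden
  position 25–27: garden garden garden
  position 31–33: garden garden garden
  position 38–40: garden garden garden
  position 39–41: garden garden garden
  position 40–42: garden garden garden

7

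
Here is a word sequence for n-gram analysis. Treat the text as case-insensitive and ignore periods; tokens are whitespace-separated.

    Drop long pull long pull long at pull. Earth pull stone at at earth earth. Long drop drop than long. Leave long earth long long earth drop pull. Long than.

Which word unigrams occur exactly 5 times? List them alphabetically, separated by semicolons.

earth; pull

Unigram counts meeting the condition (exactly 5 times):
  earth: 5
  pull: 5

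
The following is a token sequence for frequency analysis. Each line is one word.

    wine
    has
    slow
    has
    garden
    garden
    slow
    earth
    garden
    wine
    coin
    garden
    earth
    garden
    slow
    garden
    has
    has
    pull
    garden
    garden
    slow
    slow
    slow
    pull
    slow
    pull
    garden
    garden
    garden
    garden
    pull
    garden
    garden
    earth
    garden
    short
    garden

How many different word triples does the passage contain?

38 tokens → 36 trigram windows in total.
Repeated trigrams (each contributes count−1 duplicates):
  pull garden garden: 3
  garden earth garden: 2
  garden garden garden: 2
  garden garden slow: 2
5 duplicate windows → 36 − 5 = 31 distinct.

31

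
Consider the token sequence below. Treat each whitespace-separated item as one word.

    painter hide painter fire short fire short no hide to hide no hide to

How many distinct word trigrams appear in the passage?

14 tokens → 12 trigram windows in total.
Repeated trigrams (each contributes count−1 duplicates):
  no hide to: 2
1 duplicate windows → 12 − 1 = 11 distinct.

11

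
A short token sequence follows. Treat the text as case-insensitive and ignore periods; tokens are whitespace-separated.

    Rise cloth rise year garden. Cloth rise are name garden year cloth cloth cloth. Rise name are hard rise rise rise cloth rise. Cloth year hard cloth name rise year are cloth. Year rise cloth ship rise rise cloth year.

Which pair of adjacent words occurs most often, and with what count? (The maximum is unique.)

"rise cloth", 5 times

Bigram frequencies (highest first):
  rise cloth: 5
  cloth rise: 4
  rise rise: 3
  cloth year: 3
  rise year: 2
  cloth cloth: 2
  … (20 more, each ≤ 1)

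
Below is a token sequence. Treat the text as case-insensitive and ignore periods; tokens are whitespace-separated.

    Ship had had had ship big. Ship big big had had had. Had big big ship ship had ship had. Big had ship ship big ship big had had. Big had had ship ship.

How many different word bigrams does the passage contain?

34 tokens → 33 bigram windows in total.
Repeated bigrams (each contributes count−1 duplicates):
  had had: 7
  big had: 4
  had ship: 4
  ship big: 4
  big ship: 3
  had big: 3
  ship had: 3
  ship ship: 3
  … (1 more repeated)
24 duplicate windows → 33 − 24 = 9 distinct.

9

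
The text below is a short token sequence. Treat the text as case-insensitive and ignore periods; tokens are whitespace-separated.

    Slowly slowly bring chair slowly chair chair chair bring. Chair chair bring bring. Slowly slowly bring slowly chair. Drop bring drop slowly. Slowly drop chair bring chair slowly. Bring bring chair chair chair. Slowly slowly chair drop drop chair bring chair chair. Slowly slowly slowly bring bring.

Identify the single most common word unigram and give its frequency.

"chair", 16 times

Unigram frequencies (highest first):
  chair: 16
  slowly: 14
  bring: 12
  drop: 5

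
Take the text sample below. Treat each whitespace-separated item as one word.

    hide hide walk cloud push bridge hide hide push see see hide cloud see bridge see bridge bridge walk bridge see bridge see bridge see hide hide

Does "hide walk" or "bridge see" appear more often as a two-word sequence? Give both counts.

"bridge see" (4 vs 1)

"hide walk": 1 occurrence
"bridge see": 4 occurrences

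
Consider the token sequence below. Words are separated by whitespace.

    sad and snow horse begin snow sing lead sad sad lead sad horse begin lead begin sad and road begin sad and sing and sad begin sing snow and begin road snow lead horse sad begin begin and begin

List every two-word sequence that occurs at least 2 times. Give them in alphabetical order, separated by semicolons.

and begin; begin sad; horse begin; lead sad; sad and; sad begin

Bigram counts meeting the condition (at least 2 times):
  and begin: 2
  begin sad: 2
  horse begin: 2
  lead sad: 2
  sad and: 3
  sad begin: 2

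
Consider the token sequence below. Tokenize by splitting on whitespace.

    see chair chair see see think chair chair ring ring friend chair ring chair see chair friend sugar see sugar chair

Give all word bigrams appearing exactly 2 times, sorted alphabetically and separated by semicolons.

Bigram counts meeting the condition (exactly 2 times):
  chair chair: 2
  chair ring: 2
  chair see: 2
  see chair: 2

chair chair; chair ring; chair see; see chair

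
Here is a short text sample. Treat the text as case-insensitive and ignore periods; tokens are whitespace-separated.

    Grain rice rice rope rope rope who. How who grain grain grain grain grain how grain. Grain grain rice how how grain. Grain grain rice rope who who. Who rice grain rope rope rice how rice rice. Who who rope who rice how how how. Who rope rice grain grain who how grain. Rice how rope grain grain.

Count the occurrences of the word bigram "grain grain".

Scanning the 57 overlapping bigram windows for "grain grain":
  position 10–11: grain grain
  position 11–12: grain grain
  position 12–13: grain grain
  position 13–14: grain grain
  position 16–17: grain grain
  position 17–18: grain grain
  position 22–23: grain grain
  position 23–24: grain grain
  position 49–50: grain grain
  position 57–58: grain grain

10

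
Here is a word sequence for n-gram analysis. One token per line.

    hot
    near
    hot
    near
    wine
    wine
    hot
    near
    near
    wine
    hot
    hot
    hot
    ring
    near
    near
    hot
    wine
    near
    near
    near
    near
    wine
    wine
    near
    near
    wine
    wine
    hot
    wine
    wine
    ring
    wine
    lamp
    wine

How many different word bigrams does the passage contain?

35 tokens → 34 bigram windows in total.
Repeated bigrams (each contributes count−1 duplicates):
  near near: 6
  near wine: 4
  wine wine: 4
  hot near: 3
  wine hot: 3
  hot hot: 2
  hot wine: 2
  near hot: 2
  … (1 more repeated)
19 duplicate windows → 34 − 19 = 15 distinct.

15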